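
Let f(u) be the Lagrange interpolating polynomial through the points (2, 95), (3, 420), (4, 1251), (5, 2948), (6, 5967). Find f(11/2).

4260

L_0(11/2) = (5/2)·(3/2)·(1/2)·(-1/2)/[(-1)·(-2)·(-3)·(-4)] = -5/128
L_1(11/2) = (7/2)·(3/2)·(1/2)·(-1/2)/[(1)·(-1)·(-2)·(-3)] = 7/32
L_2(11/2) = (7/2)·(5/2)·(1/2)·(-1/2)/[(2)·(1)·(-1)·(-2)] = -35/64
L_3(11/2) = (7/2)·(5/2)·(3/2)·(-1/2)/[(3)·(2)·(1)·(-1)] = 35/32
L_4(11/2) = (7/2)·(5/2)·(3/2)·(1/2)/[(4)·(3)·(2)·(1)] = 35/128
Sum: 95·(-5/128) + 420·(7/32) + 1251·(-35/64) + 2948·(35/32) + 5967·(35/128) = 4260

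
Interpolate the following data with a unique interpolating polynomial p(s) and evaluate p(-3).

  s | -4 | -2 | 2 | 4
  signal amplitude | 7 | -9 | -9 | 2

-83/32

Evaluate each Lagrange basis at s = -3:
L_0(-3) = (-1)·(-5)·(-7)/[(-2)·(-6)·(-8)] = 35/96
L_1(-3) = (1)·(-5)·(-7)/[(2)·(-4)·(-6)] = 35/48
L_2(-3) = (1)·(-1)·(-7)/[(6)·(4)·(-2)] = -7/48
L_3(-3) = (1)·(-1)·(-5)/[(8)·(6)·(2)] = 5/96
Sum: 7·(35/96) + (-9)·(35/48) + (-9)·(-7/48) + 2·(5/96) = -83/32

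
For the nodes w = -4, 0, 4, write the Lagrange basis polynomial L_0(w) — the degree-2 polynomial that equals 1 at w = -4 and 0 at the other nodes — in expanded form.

L_0(w) = (1/32)w^2 - (1/8)w

L_0(w) = w(w - 4) / [(-4)·(-8)]
       = (w^2 - 4w) / (32)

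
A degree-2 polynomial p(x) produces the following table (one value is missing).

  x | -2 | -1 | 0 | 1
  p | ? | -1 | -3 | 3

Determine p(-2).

The 3 known values determine p uniquely (degree ≤ 2).
L_0(-2) = (-2)·(-3)/[(-1)·(-2)] = 3
L_1(-2) = (-1)·(-3)/[(1)·(-1)] = -3
L_2(-2) = (-1)·(-2)/[(2)·(1)] = 1
Sum: (-1)·(3) + (-3)·(-3) + 3·(1) = 9

9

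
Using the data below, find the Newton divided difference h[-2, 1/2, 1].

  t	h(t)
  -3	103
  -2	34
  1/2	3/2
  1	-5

0

h[-2,1/2] = (3/2 - 34) / (1/2 - (-2)) = -13
h[1/2,1] = (-5 - 3/2) / (1 - 1/2) = -13
h[-2,1/2,1] = (-13 - (-13)) / (1 - (-2)) = 0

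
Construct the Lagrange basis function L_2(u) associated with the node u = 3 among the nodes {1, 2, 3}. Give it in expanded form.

L_2(u) = (u - 1)(u - 2) / [(2)·(1)]
       = (u^2 - 3u + 2) / (2)

L_2(u) = (1/2)u^2 - (3/2)u + 1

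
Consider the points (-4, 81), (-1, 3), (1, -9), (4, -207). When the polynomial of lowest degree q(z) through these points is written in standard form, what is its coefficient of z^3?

-2

L_0(z) = (z + 1)(z - 1)(z - 4) / [-120] = -(1/120)z^3 + (1/30)z^2 + (1/120)z - 1/30
L_1(z) = (z + 4)(z - 1)(z - 4) / [30] = (1/30)z^3 - (1/30)z^2 - (8/15)z + 8/15
L_2(z) = (z + 4)(z + 1)(z - 4) / [-30] = -(1/30)z^3 - (1/30)z^2 + (8/15)z + 8/15
L_3(z) = (z + 4)(z + 1)(z - 1) / [120] = (1/120)z^3 + (1/30)z^2 - (1/120)z - 1/30
q(z) = 81·L_0 + 3·L_1 + (-9)·L_2 + (-207)·L_3
Only the coefficient of z^3 is needed; take it from each L_i and combine:
81·(-1/120) + 3·(1/30) + (-9)·(-1/30) + (-207)·(1/120) = -2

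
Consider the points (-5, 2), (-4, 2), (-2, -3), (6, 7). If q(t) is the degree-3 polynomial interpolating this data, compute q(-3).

L_0(-3) = (1)·(-1)·(-9)/[(-1)·(-3)·(-11)] = -3/11
L_1(-3) = (2)·(-1)·(-9)/[(1)·(-2)·(-10)] = 9/10
L_2(-3) = (2)·(1)·(-9)/[(3)·(2)·(-8)] = 3/8
L_3(-3) = (2)·(1)·(-1)/[(11)·(10)·(8)] = -1/440
Sum: 2·(-3/11) + 2·(9/10) + (-3)·(3/8) + 7·(-1/440) = 5/44

5/44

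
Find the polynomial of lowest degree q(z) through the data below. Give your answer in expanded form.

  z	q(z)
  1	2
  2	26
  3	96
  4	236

L_0(z) = (z - 2)(z - 3)(z - 4) / [-6] = -(1/6)z^3 + (3/2)z^2 - (13/3)z + 4
L_1(z) = (z - 1)(z - 3)(z - 4) / [2] = (1/2)z^3 - 4z^2 + (19/2)z - 6
L_2(z) = (z - 1)(z - 2)(z - 4) / [-2] = -(1/2)z^3 + (7/2)z^2 - 7z + 4
L_3(z) = (z - 1)(z - 2)(z - 3) / [6] = (1/6)z^3 - z^2 + (11/6)z - 1
q(z) = 2·L_0 + 26·L_1 + 96·L_2 + 236·L_3
  2·L_0(z) = -(1/3)z^3 + 3z^2 - (26/3)z + 8
  26·L_1(z) = 13z^3 - 104z^2 + 247z - 156
  96·L_2(z) = -48z^3 + 336z^2 - 672z + 384
  236·L_3(z) = (118/3)z^3 - 236z^2 + (1298/3)z - 236
Adding term by term: 4z^3 - z^2 - z

q(z) = 4z^3 - z^2 - z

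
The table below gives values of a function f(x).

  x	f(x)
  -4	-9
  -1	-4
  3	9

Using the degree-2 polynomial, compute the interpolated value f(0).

-10/7

Evaluate each Lagrange basis at x = 0:
L_0(0) = (1)·(-3)/[(-3)·(-7)] = -1/7
L_1(0) = (4)·(-3)/[(3)·(-4)] = 1
L_2(0) = (4)·(1)/[(7)·(4)] = 1/7
Sum: (-9)·(-1/7) + (-4)·(1) + 9·(1/7) = -10/7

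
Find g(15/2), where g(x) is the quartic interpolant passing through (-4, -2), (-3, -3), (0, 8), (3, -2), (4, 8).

82633/256

Evaluate each Lagrange basis at x = 15/2:
L_0(15/2) = (21/2)·(15/2)·(9/2)·(7/2)/[(-1)·(-4)·(-7)·(-8)] = 2835/512
L_1(15/2) = (23/2)·(15/2)·(9/2)·(7/2)/[(1)·(-3)·(-6)·(-7)] = -345/32
L_2(15/2) = (23/2)·(21/2)·(9/2)·(7/2)/[(4)·(3)·(-3)·(-4)] = 3381/256
L_3(15/2) = (23/2)·(21/2)·(15/2)·(7/2)/[(7)·(6)·(3)·(-1)] = -805/32
L_4(15/2) = (23/2)·(21/2)·(15/2)·(9/2)/[(8)·(7)·(4)·(1)] = 9315/512
Sum: (-2)·(2835/512) + (-3)·(-345/32) + 8·(3381/256) + (-2)·(-805/32) + 8·(9315/512) = 82633/256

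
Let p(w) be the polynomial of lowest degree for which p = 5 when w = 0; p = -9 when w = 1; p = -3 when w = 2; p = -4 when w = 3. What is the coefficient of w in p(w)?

L_0(w) = (w - 1)(w - 2)(w - 3) / [-6] = -(1/6)w^3 + w^2 - (11/6)w + 1
L_1(w) = w(w - 2)(w - 3) / [2] = (1/2)w^3 - (5/2)w^2 + 3w
L_2(w) = w(w - 1)(w - 3) / [-2] = -(1/2)w^3 + 2w^2 - (3/2)w
L_3(w) = w(w - 1)(w - 2) / [6] = (1/6)w^3 - (1/2)w^2 + (1/3)w
p(w) = 5·L_0 + (-9)·L_1 + (-3)·L_2 + (-4)·L_3
Only the coefficient of w is needed; take it from each L_i and combine:
5·(-11/6) + (-9)·(3) + (-3)·(-3/2) + (-4)·(1/3) = -33

-33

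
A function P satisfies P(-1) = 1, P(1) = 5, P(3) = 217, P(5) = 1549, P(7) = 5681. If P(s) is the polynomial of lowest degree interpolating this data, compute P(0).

Evaluate each Lagrange basis at s = 0:
L_0(0) = (-1)·(-3)·(-5)·(-7)/[(-2)·(-4)·(-6)·(-8)] = 35/128
L_1(0) = (1)·(-3)·(-5)·(-7)/[(2)·(-2)·(-4)·(-6)] = 35/32
L_2(0) = (1)·(-1)·(-5)·(-7)/[(4)·(2)·(-2)·(-4)] = -35/64
L_3(0) = (1)·(-1)·(-3)·(-7)/[(6)·(4)·(2)·(-2)] = 7/32
L_4(0) = (1)·(-1)·(-3)·(-5)/[(8)·(6)·(4)·(2)] = -5/128
Sum: 1·(35/128) + 5·(35/32) + 217·(-35/64) + 1549·(7/32) + 5681·(-5/128) = 4

4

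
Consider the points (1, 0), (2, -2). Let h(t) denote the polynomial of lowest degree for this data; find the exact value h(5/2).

-3

Evaluate each Lagrange basis at t = 5/2:
L_0(5/2) = (1/2)/[(-1)] = -1/2
L_1(5/2) = (3/2)/[(1)] = 3/2
Sum: 0 + (-2)·(3/2) = -3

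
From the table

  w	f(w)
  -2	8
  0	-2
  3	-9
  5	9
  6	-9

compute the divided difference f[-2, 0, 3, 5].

f[-2,0] = (-2 - 8) / (0 - (-2)) = -5
f[0,3] = (-9 - (-2)) / (3 - 0) = -7/3
f[3,5] = (9 - (-9)) / (5 - 3) = 9
f[-2,0,3] = (-7/3 - (-5)) / (3 - (-2)) = 8/15
f[0,3,5] = (9 - (-7/3)) / (5 - 0) = 34/15
f[-2,0,3,5] = (34/15 - 8/15) / (5 - (-2)) = 26/105

26/105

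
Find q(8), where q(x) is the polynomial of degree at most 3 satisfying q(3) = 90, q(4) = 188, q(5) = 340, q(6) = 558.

Evaluate each Lagrange basis at x = 8:
L_0(8) = (4)·(3)·(2)/[(-1)·(-2)·(-3)] = -4
L_1(8) = (5)·(3)·(2)/[(1)·(-1)·(-2)] = 15
L_2(8) = (5)·(4)·(2)/[(2)·(1)·(-1)] = -20
L_3(8) = (5)·(4)·(3)/[(3)·(2)·(1)] = 10
Sum: 90·(-4) + 188·(15) + 340·(-20) + 558·(10) = 1240

1240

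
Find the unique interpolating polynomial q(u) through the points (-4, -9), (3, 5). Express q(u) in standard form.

L_0(u) = (u - 3) / [-7] = -(1/7)u + 3/7
L_1(u) = (u + 4) / [7] = (1/7)u + 4/7
q(u) = (-9)·L_0 + 5·L_1
  (-9)·L_0(u) = (9/7)u - 27/7
  5·L_1(u) = (5/7)u + 20/7
Adding term by term: 2u - 1

q(u) = 2u - 1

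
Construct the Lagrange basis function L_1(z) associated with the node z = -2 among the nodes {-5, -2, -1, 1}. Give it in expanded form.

L_1(z) = (1/9)z^3 + (5/9)z^2 - (1/9)z - 5/9

L_1(z) = (z + 5)(z + 1)(z - 1) / [(3)·(-1)·(-3)]
       = (z^3 + 5z^2 - z - 5) / (9)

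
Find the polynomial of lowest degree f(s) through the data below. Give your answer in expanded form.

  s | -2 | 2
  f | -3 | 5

Build the Lagrange basis polynomials:
L_0(s) = (s - 2) / [-4] = -(1/4)s + 1/2
L_1(s) = (s + 2) / [4] = (1/4)s + 1/2
f(s) = (-3)·L_0 + 5·L_1
  (-3)·L_0(s) = (3/4)s - 3/2
  5·L_1(s) = (5/4)s + 5/2
Adding term by term: 2s + 1

f(s) = 2s + 1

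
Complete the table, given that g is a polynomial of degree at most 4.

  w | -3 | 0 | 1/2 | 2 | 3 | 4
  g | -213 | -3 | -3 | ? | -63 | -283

-3

The 5 known values determine g uniquely (degree ≤ 4).
Evaluate each Lagrange basis at w = 2:
L_0(2) = (2)·(3/2)·(-1)·(-2)/[(-3)·(-7/2)·(-6)·(-7)] = 2/147
L_1(2) = (5)·(3/2)·(-1)·(-2)/[(3)·(-1/2)·(-3)·(-4)] = -5/6
L_2(2) = (5)·(2)·(-1)·(-2)/[(7/2)·(1/2)·(-5/2)·(-7/2)] = 64/49
L_3(2) = (5)·(2)·(3/2)·(-2)/[(6)·(3)·(5/2)·(-1)] = 2/3
L_4(2) = (5)·(2)·(3/2)·(-1)/[(7)·(4)·(7/2)·(1)] = -15/98
Sum: (-213)·(2/147) + (-3)·(-5/6) + (-3)·(64/49) + (-63)·(2/3) + (-283)·(-15/98) = -3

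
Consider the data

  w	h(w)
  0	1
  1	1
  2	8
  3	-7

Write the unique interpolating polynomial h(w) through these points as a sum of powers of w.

h(w) = -(29/6)w^3 + 18w^2 - (79/6)w + 1

L_0(w) = (w - 1)(w - 2)(w - 3) / [-6] = -(1/6)w^3 + w^2 - (11/6)w + 1
L_1(w) = w(w - 2)(w - 3) / [2] = (1/2)w^3 - (5/2)w^2 + 3w
L_2(w) = w(w - 1)(w - 3) / [-2] = -(1/2)w^3 + 2w^2 - (3/2)w
L_3(w) = w(w - 1)(w - 2) / [6] = (1/6)w^3 - (1/2)w^2 + (1/3)w
h(w) = 1·L_0 + 1·L_1 + 8·L_2 + (-7)·L_3
  1·L_0(w) = -(1/6)w^3 + w^2 - (11/6)w + 1
  1·L_1(w) = (1/2)w^3 - (5/2)w^2 + 3w
  8·L_2(w) = -4w^3 + 16w^2 - 12w
  (-7)·L_3(w) = -(7/6)w^3 + (7/2)w^2 - (7/3)w
Adding term by term: -(29/6)w^3 + 18w^2 - (79/6)w + 1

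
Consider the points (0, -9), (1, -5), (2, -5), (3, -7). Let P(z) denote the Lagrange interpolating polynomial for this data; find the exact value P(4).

L_0(4) = (3)·(2)·(1)/[(-1)·(-2)·(-3)] = -1
L_1(4) = (4)·(2)·(1)/[(1)·(-1)·(-2)] = 4
L_2(4) = (4)·(3)·(1)/[(2)·(1)·(-1)] = -6
L_3(4) = (4)·(3)·(2)/[(3)·(2)·(1)] = 4
Sum: (-9)·(-1) + (-5)·(4) + (-5)·(-6) + (-7)·(4) = -9

-9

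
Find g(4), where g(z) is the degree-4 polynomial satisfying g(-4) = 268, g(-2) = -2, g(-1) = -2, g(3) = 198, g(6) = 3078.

Evaluate each Lagrange basis at z = 4:
L_0(4) = (6)·(5)·(1)·(-2)/[(-2)·(-3)·(-7)·(-10)] = -1/7
L_1(4) = (8)·(5)·(1)·(-2)/[(2)·(-1)·(-5)·(-8)] = 1
L_2(4) = (8)·(6)·(1)·(-2)/[(3)·(1)·(-4)·(-7)] = -8/7
L_3(4) = (8)·(6)·(5)·(-2)/[(7)·(5)·(4)·(-3)] = 8/7
L_4(4) = (8)·(6)·(5)·(1)/[(10)·(8)·(7)·(3)] = 1/7
Sum: 268·(-1/7) + (-2)·(1) + (-2)·(-8/7) + 198·(8/7) + 3078·(1/7) = 628

628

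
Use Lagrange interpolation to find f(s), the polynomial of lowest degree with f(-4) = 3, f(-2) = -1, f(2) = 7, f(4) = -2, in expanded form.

L_0(s) = (s + 2)(s - 2)(s - 4) / [-96] = -(1/96)s^3 + (1/24)s^2 + (1/24)s - 1/6
L_1(s) = (s + 4)(s - 2)(s - 4) / [48] = (1/48)s^3 - (1/24)s^2 - (1/3)s + 2/3
L_2(s) = (s + 4)(s + 2)(s - 4) / [-48] = -(1/48)s^3 - (1/24)s^2 + (1/3)s + 2/3
L_3(s) = (s + 4)(s + 2)(s - 2) / [96] = (1/96)s^3 + (1/24)s^2 - (1/24)s - 1/6
f(s) = 3·L_0 + (-1)·L_1 + 7·L_2 + (-2)·L_3
  3·L_0(s) = -(1/32)s^3 + (1/8)s^2 + (1/8)s - 1/2
  (-1)·L_1(s) = -(1/48)s^3 + (1/24)s^2 + (1/3)s - 2/3
  7·L_2(s) = -(7/48)s^3 - (7/24)s^2 + (7/3)s + 14/3
  (-2)·L_3(s) = -(1/48)s^3 - (1/12)s^2 + (1/12)s + 1/3
Adding term by term: -(7/32)s^3 - (5/24)s^2 + (23/8)s + 23/6

f(s) = -(7/32)s^3 - (5/24)s^2 + (23/8)s + 23/6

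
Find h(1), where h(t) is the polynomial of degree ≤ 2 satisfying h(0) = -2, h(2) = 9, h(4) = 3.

Evaluate each Lagrange basis at t = 1:
L_0(1) = (-1)·(-3)/[(-2)·(-4)] = 3/8
L_1(1) = (1)·(-3)/[(2)·(-2)] = 3/4
L_2(1) = (1)·(-1)/[(4)·(2)] = -1/8
Sum: (-2)·(3/8) + 9·(3/4) + 3·(-1/8) = 45/8

45/8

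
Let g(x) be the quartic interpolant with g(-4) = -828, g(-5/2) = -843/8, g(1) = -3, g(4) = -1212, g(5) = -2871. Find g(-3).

-239

L_0(-3) = (-1/2)·(-4)·(-7)·(-8)/[(-3/2)·(-5)·(-8)·(-9)] = 28/135
L_1(-3) = (1)·(-4)·(-7)·(-8)/[(3/2)·(-7/2)·(-13/2)·(-15/2)] = 512/585
L_2(-3) = (1)·(-1/2)·(-7)·(-8)/[(5)·(7/2)·(-3)·(-4)] = -2/15
L_3(-3) = (1)·(-1/2)·(-4)·(-8)/[(8)·(13/2)·(3)·(-1)] = 4/39
L_4(-3) = (1)·(-1/2)·(-4)·(-7)/[(9)·(15/2)·(4)·(1)] = -7/135
Sum: (-828)·(28/135) + (-843/8)·(512/585) + (-3)·(-2/15) + (-1212)·(4/39) + (-2871)·(-7/135) = -239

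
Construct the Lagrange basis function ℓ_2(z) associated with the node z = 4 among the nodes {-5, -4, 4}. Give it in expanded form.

ℓ_2(z) = (z + 5)(z + 4) / [(9)·(8)]
       = (z^2 + 9z + 20) / (72)

ℓ_2(z) = (1/72)z^2 + (1/8)z + 5/18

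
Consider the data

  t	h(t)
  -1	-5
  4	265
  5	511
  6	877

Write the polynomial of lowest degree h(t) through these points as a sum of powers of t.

L_0(t) = (t - 4)(t - 5)(t - 6) / [-210] = -(1/210)t^3 + (1/14)t^2 - (37/105)t + 4/7
L_1(t) = (t + 1)(t - 5)(t - 6) / [10] = (1/10)t^3 - t^2 + (19/10)t + 3
L_2(t) = (t + 1)(t - 4)(t - 6) / [-6] = -(1/6)t^3 + (3/2)t^2 - (7/3)t - 4
L_3(t) = (t + 1)(t - 4)(t - 5) / [14] = (1/14)t^3 - (4/7)t^2 + (11/14)t + 10/7
h(t) = (-5)·L_0 + 265·L_1 + 511·L_2 + 877·L_3
  (-5)·L_0(t) = (1/42)t^3 - (5/14)t^2 + (37/21)t - 20/7
  265·L_1(t) = (53/2)t^3 - 265t^2 + (1007/2)t + 795
  511·L_2(t) = -(511/6)t^3 + (1533/2)t^2 - (3577/3)t - 2044
  877·L_3(t) = (877/14)t^3 - (3508/7)t^2 + (9647/14)t + 8770/7
Adding term by term: 4t^3 + 2t + 1

h(t) = 4t^3 + 2t + 1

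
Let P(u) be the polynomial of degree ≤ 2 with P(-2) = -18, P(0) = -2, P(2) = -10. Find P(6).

L_0(6) = (6)·(4)/[(-2)·(-4)] = 3
L_1(6) = (8)·(4)/[(2)·(-2)] = -8
L_2(6) = (8)·(6)/[(4)·(2)] = 6
Sum: (-18)·(3) + (-2)·(-8) + (-10)·(6) = -98

-98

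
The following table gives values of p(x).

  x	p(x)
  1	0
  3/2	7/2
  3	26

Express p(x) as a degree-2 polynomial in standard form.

p(x) = 4x^2 - 3x - 1

Build the Lagrange basis polynomials:
L_0(x) = (x - 3/2)(x - 3) / [1] = x^2 - (9/2)x + 9/2
L_1(x) = (x - 1)(x - 3) / [-3/4] = -(4/3)x^2 + (16/3)x - 4
L_2(x) = (x - 1)(x - 3/2) / [3] = (1/3)x^2 - (5/6)x + 1/2
p(x) = 0·L_0 + (7/2)·L_1 + 26·L_2
  0·L_0(x) = 0
  (7/2)·L_1(x) = -(14/3)x^2 + (56/3)x - 14
  26·L_2(x) = (26/3)x^2 - (65/3)x + 13
Adding term by term: 4x^2 - 3x - 1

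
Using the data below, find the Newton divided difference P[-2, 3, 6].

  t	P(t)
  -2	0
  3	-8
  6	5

P[-2,3] = (-8 - 0) / (3 - (-2)) = -8/5
P[3,6] = (5 - (-8)) / (6 - 3) = 13/3
P[-2,3,6] = (13/3 - (-8/5)) / (6 - (-2)) = 89/120

89/120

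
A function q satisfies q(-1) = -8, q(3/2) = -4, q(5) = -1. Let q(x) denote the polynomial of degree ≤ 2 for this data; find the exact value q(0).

Evaluate each Lagrange basis at x = 0:
L_0(0) = (-3/2)·(-5)/[(-5/2)·(-6)] = 1/2
L_1(0) = (1)·(-5)/[(5/2)·(-7/2)] = 4/7
L_2(0) = (1)·(-3/2)/[(6)·(7/2)] = -1/14
Sum: (-8)·(1/2) + (-4)·(4/7) + (-1)·(-1/14) = -87/14

-87/14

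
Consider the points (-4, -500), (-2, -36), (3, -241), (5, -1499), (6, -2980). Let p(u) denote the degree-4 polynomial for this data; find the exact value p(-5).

Using Newton's divided-difference form:
p[-4,-2] = (-36 - (-500)) / (-2 - (-4)) = 232
p[-2,3] = (-241 - (-36)) / (3 - (-2)) = -41
p[3,5] = (-1499 - (-241)) / (5 - 3) = -629
p[5,6] = (-2980 - (-1499)) / (6 - 5) = -1481
p[-4,-2,3] = (-41 - 232) / (3 - (-4)) = -39
p[-2,3,5] = (-629 - (-41)) / (5 - (-2)) = -84
p[3,5,6] = (-1481 - (-629)) / (6 - 3) = -284
p[-4,-2,3,5] = (-84 - (-39)) / (5 - (-4)) = -5
p[-2,3,5,6] = (-284 - (-84)) / (6 - (-2)) = -25
p[-4,-2,3,5,6] = (-25 - (-5)) / (6 - (-4)) = -2
p(-5) = -500 + 232·(-1) + (-39)·(-1)·(-3) + (-5)·(-1)·(-3)·(-8) + (-2)·(-1)·(-3)·(-8)·(-10) = -1209

-1209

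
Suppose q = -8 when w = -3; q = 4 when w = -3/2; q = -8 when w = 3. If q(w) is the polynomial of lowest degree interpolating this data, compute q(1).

Evaluate each Lagrange basis at w = 1:
L_0(1) = (5/2)·(-2)/[(-3/2)·(-6)] = -5/9
L_1(1) = (4)·(-2)/[(3/2)·(-9/2)] = 32/27
L_2(1) = (4)·(5/2)/[(6)·(9/2)] = 10/27
Sum: (-8)·(-5/9) + 4·(32/27) + (-8)·(10/27) = 56/9

56/9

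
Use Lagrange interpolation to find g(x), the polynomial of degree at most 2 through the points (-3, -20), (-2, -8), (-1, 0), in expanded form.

g(x) = -2x^2 + 2x + 4

Build the Lagrange basis polynomials:
L_0(x) = (x + 2)(x + 1) / [2] = (1/2)x^2 + (3/2)x + 1
L_1(x) = (x + 3)(x + 1) / [-1] = -x^2 - 4x - 3
L_2(x) = (x + 3)(x + 2) / [2] = (1/2)x^2 + (5/2)x + 3
g(x) = (-20)·L_0 + (-8)·L_1 + 0·L_2
  (-20)·L_0(x) = -10x^2 - 30x - 20
  (-8)·L_1(x) = 8x^2 + 32x + 24
  0·L_2(x) = 0
Adding term by term: -2x^2 + 2x + 4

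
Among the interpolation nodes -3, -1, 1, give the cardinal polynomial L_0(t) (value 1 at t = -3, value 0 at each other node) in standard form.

L_0(t) = (1/8)t^2 - 1/8

L_0(t) = (t + 1)(t - 1) / [(-2)·(-4)]
       = (t^2 - 1) / (8)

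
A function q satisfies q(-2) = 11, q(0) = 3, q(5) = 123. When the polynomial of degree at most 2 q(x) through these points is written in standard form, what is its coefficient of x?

Build the Lagrange basis polynomials:
L_0(x) = x(x - 5) / [14] = (1/14)x^2 - (5/14)x
L_1(x) = (x + 2)(x - 5) / [-10] = -(1/10)x^2 + (3/10)x + 1
L_2(x) = (x + 2)x / [35] = (1/35)x^2 + (2/35)x
q(x) = 11·L_0 + 3·L_1 + 123·L_2
Only the coefficient of x is needed; take it from each L_i and combine:
11·(-5/14) + 3·(3/10) + 123·(2/35) = 4

4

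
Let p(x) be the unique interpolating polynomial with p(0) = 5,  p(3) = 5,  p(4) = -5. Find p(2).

10

Evaluate each Lagrange basis at x = 2:
L_0(2) = (-1)·(-2)/[(-3)·(-4)] = 1/6
L_1(2) = (2)·(-2)/[(3)·(-1)] = 4/3
L_2(2) = (2)·(-1)/[(4)·(1)] = -1/2
Sum: 5·(1/6) + 5·(4/3) + (-5)·(-1/2) = 10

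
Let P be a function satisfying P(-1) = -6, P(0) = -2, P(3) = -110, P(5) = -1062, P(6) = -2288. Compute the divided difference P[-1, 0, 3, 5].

P[-1,0] = (-2 - (-6)) / (0 - (-1)) = 4
P[0,3] = (-110 - (-2)) / (3 - 0) = -36
P[3,5] = (-1062 - (-110)) / (5 - 3) = -476
P[-1,0,3] = (-36 - 4) / (3 - (-1)) = -10
P[0,3,5] = (-476 - (-36)) / (5 - 0) = -88
P[-1,0,3,5] = (-88 - (-10)) / (5 - (-1)) = -13

-13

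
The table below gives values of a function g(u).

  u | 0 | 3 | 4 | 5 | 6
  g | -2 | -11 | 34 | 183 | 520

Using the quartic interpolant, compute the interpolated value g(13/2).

12669/16

Evaluate each Lagrange basis at u = 13/2:
L_0(13/2) = (7/2)·(5/2)·(3/2)·(1/2)/[(-3)·(-4)·(-5)·(-6)] = 7/384
L_1(13/2) = (13/2)·(5/2)·(3/2)·(1/2)/[(3)·(-1)·(-2)·(-3)] = -65/96
L_2(13/2) = (13/2)·(7/2)·(3/2)·(1/2)/[(4)·(1)·(-1)·(-2)] = 273/128
L_3(13/2) = (13/2)·(7/2)·(5/2)·(1/2)/[(5)·(2)·(1)·(-1)] = -91/32
L_4(13/2) = (13/2)·(7/2)·(5/2)·(3/2)/[(6)·(3)·(2)·(1)] = 455/192
Sum: (-2)·(7/384) + (-11)·(-65/96) + 34·(273/128) + 183·(-91/32) + 520·(455/192) = 12669/16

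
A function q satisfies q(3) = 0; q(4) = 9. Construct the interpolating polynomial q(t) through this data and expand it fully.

q(t) = 9t - 27

Build the Lagrange basis polynomials:
L_0(t) = (t - 4) / [-1] = -t + 4
L_1(t) = (t - 3) / [1] = t - 3
q(t) = 0·L_0 + 9·L_1
  0·L_0(t) = 0
  9·L_1(t) = 9t - 27
Adding term by term: 9t - 27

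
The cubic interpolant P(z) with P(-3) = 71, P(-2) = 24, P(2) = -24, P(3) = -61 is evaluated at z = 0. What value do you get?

-4

L_0(0) = (2)·(-2)·(-3)/[(-1)·(-5)·(-6)] = -2/5
L_1(0) = (3)·(-2)·(-3)/[(1)·(-4)·(-5)] = 9/10
L_2(0) = (3)·(2)·(-3)/[(5)·(4)·(-1)] = 9/10
L_3(0) = (3)·(2)·(-2)/[(6)·(5)·(1)] = -2/5
Sum: 71·(-2/5) + 24·(9/10) + (-24)·(9/10) + (-61)·(-2/5) = -4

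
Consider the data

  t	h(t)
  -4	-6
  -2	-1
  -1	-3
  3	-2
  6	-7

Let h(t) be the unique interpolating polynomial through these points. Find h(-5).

-696/35

Evaluate each Lagrange basis at t = -5:
L_0(-5) = (-3)·(-4)·(-8)·(-11)/[(-2)·(-3)·(-7)·(-10)] = 88/35
L_1(-5) = (-1)·(-4)·(-8)·(-11)/[(2)·(-1)·(-5)·(-8)] = -22/5
L_2(-5) = (-1)·(-3)·(-8)·(-11)/[(3)·(1)·(-4)·(-7)] = 22/7
L_3(-5) = (-1)·(-3)·(-4)·(-11)/[(7)·(5)·(4)·(-3)] = -11/35
L_4(-5) = (-1)·(-3)·(-4)·(-8)/[(10)·(8)·(7)·(3)] = 2/35
Sum: (-6)·(88/35) + (-1)·(-22/5) + (-3)·(22/7) + (-2)·(-11/35) + (-7)·(2/35) = -696/35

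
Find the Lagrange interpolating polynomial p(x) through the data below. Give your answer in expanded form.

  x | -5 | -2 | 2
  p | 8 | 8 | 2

p(x) = -(3/14)x^2 - (3/2)x + 41/7

Build the Lagrange basis polynomials:
L_0(x) = (x + 2)(x - 2) / [21] = (1/21)x^2 - 4/21
L_1(x) = (x + 5)(x - 2) / [-12] = -(1/12)x^2 - (1/4)x + 5/6
L_2(x) = (x + 5)(x + 2) / [28] = (1/28)x^2 + (1/4)x + 5/14
p(x) = 8·L_0 + 8·L_1 + 2·L_2
  8·L_0(x) = (8/21)x^2 - 32/21
  8·L_1(x) = -(2/3)x^2 - 2x + 20/3
  2·L_2(x) = (1/14)x^2 + (1/2)x + 5/7
Adding term by term: -(3/14)x^2 - (3/2)x + 41/7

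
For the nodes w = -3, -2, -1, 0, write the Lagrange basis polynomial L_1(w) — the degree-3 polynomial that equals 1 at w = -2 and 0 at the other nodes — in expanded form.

L_1(w) = (w + 3)(w + 1)w / [(1)·(-1)·(-2)]
       = (w^3 + 4w^2 + 3w) / (2)

L_1(w) = (1/2)w^3 + 2w^2 + (3/2)w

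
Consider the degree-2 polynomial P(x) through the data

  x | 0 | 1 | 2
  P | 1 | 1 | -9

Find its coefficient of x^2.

-5

L_0(x) = (x - 1)(x - 2) / [2] = (1/2)x^2 - (3/2)x + 1
L_1(x) = x(x - 2) / [-1] = -x^2 + 2x
L_2(x) = x(x - 1) / [2] = (1/2)x^2 - (1/2)x
P(x) = 1·L_0 + 1·L_1 + (-9)·L_2
Only the coefficient of x^2 is needed; take it from each L_i and combine:
1·(1/2) + 1·(-1) + (-9)·(1/2) = -5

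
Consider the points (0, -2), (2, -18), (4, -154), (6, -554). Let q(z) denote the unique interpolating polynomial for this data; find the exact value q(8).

-1362

Using Newton's divided-difference form:
q[0,2] = (-18 - (-2)) / (2 - 0) = -8
q[2,4] = (-154 - (-18)) / (4 - 2) = -68
q[4,6] = (-554 - (-154)) / (6 - 4) = -200
q[0,2,4] = (-68 - (-8)) / (4 - 0) = -15
q[2,4,6] = (-200 - (-68)) / (6 - 2) = -33
q[0,2,4,6] = (-33 - (-15)) / (6 - 0) = -3
q(8) = -2 + (-8)·(8) + (-15)·(8)·(6) + (-3)·(8)·(6)·(4) = -1362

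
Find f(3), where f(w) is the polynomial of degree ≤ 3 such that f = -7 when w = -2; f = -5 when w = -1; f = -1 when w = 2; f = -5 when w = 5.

-71/63

Using Newton's divided-difference form:
f[-2,-1] = (-5 - (-7)) / (-1 - (-2)) = 2
f[-1,2] = (-1 - (-5)) / (2 - (-1)) = 4/3
f[2,5] = (-5 - (-1)) / (5 - 2) = -4/3
f[-2,-1,2] = (4/3 - 2) / (2 - (-2)) = -1/6
f[-1,2,5] = (-4/3 - 4/3) / (5 - (-1)) = -4/9
f[-2,-1,2,5] = (-4/9 - (-1/6)) / (5 - (-2)) = -5/126
f(3) = -7 + 2·(5) + (-1/6)·(5)·(4) + (-5/126)·(5)·(4)·(1) = -71/63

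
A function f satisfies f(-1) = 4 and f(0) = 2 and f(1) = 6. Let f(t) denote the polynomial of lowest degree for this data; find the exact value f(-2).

Evaluate each Lagrange basis at t = -2:
L_0(-2) = (-2)·(-3)/[(-1)·(-2)] = 3
L_1(-2) = (-1)·(-3)/[(1)·(-1)] = -3
L_2(-2) = (-1)·(-2)/[(2)·(1)] = 1
Sum: 4·(3) + 2·(-3) + 6·(1) = 12

12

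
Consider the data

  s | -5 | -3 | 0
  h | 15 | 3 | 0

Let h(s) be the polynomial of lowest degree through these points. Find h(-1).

-1

Using Newton's divided-difference form:
h[-5,-3] = (3 - 15) / (-3 - (-5)) = -6
h[-3,0] = (0 - 3) / (0 - (-3)) = -1
h[-5,-3,0] = (-1 - (-6)) / (0 - (-5)) = 1
h(-1) = 15 + (-6)·(4) + 1·(4)·(2) = -1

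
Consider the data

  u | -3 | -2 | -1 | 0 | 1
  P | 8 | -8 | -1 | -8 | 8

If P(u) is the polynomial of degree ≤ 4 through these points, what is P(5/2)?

21643/64

Evaluate each Lagrange basis at u = 5/2:
L_0(5/2) = (9/2)·(7/2)·(5/2)·(3/2)/[(-1)·(-2)·(-3)·(-4)] = 315/128
L_1(5/2) = (11/2)·(7/2)·(5/2)·(3/2)/[(1)·(-1)·(-2)·(-3)] = -385/32
L_2(5/2) = (11/2)·(9/2)·(5/2)·(3/2)/[(2)·(1)·(-1)·(-2)] = 1485/64
L_3(5/2) = (11/2)·(9/2)·(7/2)·(3/2)/[(3)·(2)·(1)·(-1)] = -693/32
L_4(5/2) = (11/2)·(9/2)·(7/2)·(5/2)/[(4)·(3)·(2)·(1)] = 1155/128
Sum: 8·(315/128) + (-8)·(-385/32) + (-1)·(1485/64) + (-8)·(-693/32) + 8·(1155/128) = 21643/64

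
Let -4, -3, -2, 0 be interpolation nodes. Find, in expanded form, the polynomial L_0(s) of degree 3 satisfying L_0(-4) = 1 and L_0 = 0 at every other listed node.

L_0(s) = (s + 3)(s + 2)s / [(-1)·(-2)·(-4)]
       = (s^3 + 5s^2 + 6s) / (-8)

L_0(s) = -(1/8)s^3 - (5/8)s^2 - (3/4)s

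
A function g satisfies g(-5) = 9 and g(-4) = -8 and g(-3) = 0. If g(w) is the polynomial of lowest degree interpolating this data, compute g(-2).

33

L_0(-2) = (2)·(1)/[(-1)·(-2)] = 1
L_1(-2) = (3)·(1)/[(1)·(-1)] = -3
L_2(-2) = (3)·(2)/[(2)·(1)] = 3
Sum: 9·(1) + (-8)·(-3) + 0 = 33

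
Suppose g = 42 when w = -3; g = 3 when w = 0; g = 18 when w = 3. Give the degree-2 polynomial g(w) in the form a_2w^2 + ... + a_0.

Newton's divided differences:
g[-3,0] = (3 - 42) / (0 - (-3)) = -13
g[0,3] = (18 - 3) / (3 - 0) = 5
g[-3,0,3] = (5 - (-13)) / (3 - (-3)) = 3
g(w) = 42 + (-13)·(w + 3) + 3·(w + 3)w
Expanding: g(w) = 3w^2 - 4w + 3

g(w) = 3w^2 - 4w + 3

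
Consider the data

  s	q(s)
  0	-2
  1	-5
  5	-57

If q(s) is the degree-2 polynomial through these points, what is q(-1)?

Evaluate each Lagrange basis at s = -1:
L_0(-1) = (-2)·(-6)/[(-1)·(-5)] = 12/5
L_1(-1) = (-1)·(-6)/[(1)·(-4)] = -3/2
L_2(-1) = (-1)·(-2)/[(5)·(4)] = 1/10
Sum: (-2)·(12/5) + (-5)·(-3/2) + (-57)·(1/10) = -3

-3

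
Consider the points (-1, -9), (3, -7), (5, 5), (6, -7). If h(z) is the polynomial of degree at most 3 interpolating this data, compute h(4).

127/42

Using Newton's divided-difference form:
h[-1,3] = (-7 - (-9)) / (3 - (-1)) = 1/2
h[3,5] = (5 - (-7)) / (5 - 3) = 6
h[5,6] = (-7 - 5) / (6 - 5) = -12
h[-1,3,5] = (6 - 1/2) / (5 - (-1)) = 11/12
h[3,5,6] = (-12 - 6) / (6 - 3) = -6
h[-1,3,5,6] = (-6 - 11/12) / (6 - (-1)) = -83/84
h(4) = -9 + (1/2)·(5) + (11/12)·(5)·(1) + (-83/84)·(5)·(1)·(-1) = 127/42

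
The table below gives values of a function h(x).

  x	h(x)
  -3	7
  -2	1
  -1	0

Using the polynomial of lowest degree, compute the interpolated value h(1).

L_0(1) = (3)·(2)/[(-1)·(-2)] = 3
L_1(1) = (4)·(2)/[(1)·(-1)] = -8
L_2(1) = (4)·(3)/[(2)·(1)] = 6
Sum: 7·(3) + 1·(-8) + 0 = 13

13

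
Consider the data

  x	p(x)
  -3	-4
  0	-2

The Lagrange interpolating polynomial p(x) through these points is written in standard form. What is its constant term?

-2

L_0(x) = x / [-3] = -(1/3)x
L_1(x) = (x + 3) / [3] = (1/3)x + 1
p(x) = (-4)·L_0 + (-2)·L_1
Only the constant term is needed; take it from each L_i and combine:
(-4)·(0) + (-2)·(1) = -2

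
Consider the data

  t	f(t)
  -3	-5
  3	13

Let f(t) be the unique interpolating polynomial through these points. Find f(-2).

Evaluate each Lagrange basis at t = -2:
L_0(-2) = (-5)/[(-6)] = 5/6
L_1(-2) = (1)/[(6)] = 1/6
Sum: (-5)·(5/6) + 13·(1/6) = -2

-2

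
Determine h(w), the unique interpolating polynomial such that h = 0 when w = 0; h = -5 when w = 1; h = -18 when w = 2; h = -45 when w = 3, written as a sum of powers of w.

h(w) = -w^3 - w^2 - 3w

Newton's divided differences:
h[0,1] = (-5 - 0) / (1 - 0) = -5
h[1,2] = (-18 - (-5)) / (2 - 1) = -13
h[2,3] = (-45 - (-18)) / (3 - 2) = -27
h[0,1,2] = (-13 - (-5)) / (2 - 0) = -4
h[1,2,3] = (-27 - (-13)) / (3 - 1) = -7
h[0,1,2,3] = (-7 - (-4)) / (3 - 0) = -1
h(w) = (-5)·w + (-4)·w(w - 1) + (-1)·w(w - 1)(w - 2)
Expanding: h(w) = -w^3 - w^2 - 3w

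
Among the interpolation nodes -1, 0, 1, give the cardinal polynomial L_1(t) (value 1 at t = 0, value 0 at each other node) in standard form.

L_1(t) = (t + 1)(t - 1) / [(1)·(-1)]
       = (t^2 - 1) / (-1)

L_1(t) = -t^2 + 1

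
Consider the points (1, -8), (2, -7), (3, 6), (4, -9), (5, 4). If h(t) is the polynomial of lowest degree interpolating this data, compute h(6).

197

Using Newton's divided-difference form:
h[1,2] = (-7 - (-8)) / (2 - 1) = 1
h[2,3] = (6 - (-7)) / (3 - 2) = 13
h[3,4] = (-9 - 6) / (4 - 3) = -15
h[4,5] = (4 - (-9)) / (5 - 4) = 13
h[1,2,3] = (13 - 1) / (3 - 1) = 6
h[2,3,4] = (-15 - 13) / (4 - 2) = -14
h[3,4,5] = (13 - (-15)) / (5 - 3) = 14
h[1,2,3,4] = (-14 - 6) / (4 - 1) = -20/3
h[2,3,4,5] = (14 - (-14)) / (5 - 2) = 28/3
h[1,2,3,4,5] = (28/3 - (-20/3)) / (5 - 1) = 4
h(6) = -8 + 1·(5) + 6·(5)·(4) + (-20/3)·(5)·(4)·(3) + 4·(5)·(4)·(3)·(2) = 197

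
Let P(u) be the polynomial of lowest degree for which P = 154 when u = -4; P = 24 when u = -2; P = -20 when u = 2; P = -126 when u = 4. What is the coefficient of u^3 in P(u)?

The leading coefficient equals the top divided difference P[-4,-2,2,4].
P[-4,-2] = (24 - 154) / (-2 - (-4)) = -65
P[-2,2] = (-20 - 24) / (2 - (-2)) = -11
P[2,4] = (-126 - (-20)) / (4 - 2) = -53
P[-4,-2,2] = (-11 - (-65)) / (2 - (-4)) = 9
P[-2,2,4] = (-53 - (-11)) / (4 - (-2)) = -7
P[-4,-2,2,4] = (-7 - 9) / (4 - (-4)) = -2

-2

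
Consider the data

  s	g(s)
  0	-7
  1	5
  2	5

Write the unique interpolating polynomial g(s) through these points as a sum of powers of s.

L_0(s) = (s - 1)(s - 2) / [2] = (1/2)s^2 - (3/2)s + 1
L_1(s) = s(s - 2) / [-1] = -s^2 + 2s
L_2(s) = s(s - 1) / [2] = (1/2)s^2 - (1/2)s
g(s) = (-7)·L_0 + 5·L_1 + 5·L_2
  (-7)·L_0(s) = -(7/2)s^2 + (21/2)s - 7
  5·L_1(s) = -5s^2 + 10s
  5·L_2(s) = (5/2)s^2 - (5/2)s
Adding term by term: -6s^2 + 18s - 7

g(s) = -6s^2 + 18s - 7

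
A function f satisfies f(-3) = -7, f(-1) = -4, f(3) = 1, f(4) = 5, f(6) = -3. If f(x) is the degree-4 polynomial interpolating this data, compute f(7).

-1658/63

L_0(7) = (8)·(4)·(3)·(1)/[(-2)·(-6)·(-7)·(-9)] = 8/63
L_1(7) = (10)·(4)·(3)·(1)/[(2)·(-4)·(-5)·(-7)] = -3/7
L_2(7) = (10)·(8)·(3)·(1)/[(6)·(4)·(-1)·(-3)] = 10/3
L_3(7) = (10)·(8)·(4)·(1)/[(7)·(5)·(1)·(-2)] = -32/7
L_4(7) = (10)·(8)·(4)·(3)/[(9)·(7)·(3)·(2)] = 160/63
Sum: (-7)·(8/63) + (-4)·(-3/7) + 1·(10/3) + 5·(-32/7) + (-3)·(160/63) = -1658/63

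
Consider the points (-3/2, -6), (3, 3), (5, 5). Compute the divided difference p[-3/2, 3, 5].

-2/13

p[-3/2,3] = (3 - (-6)) / (3 - (-3/2)) = 2
p[3,5] = (5 - 3) / (5 - 3) = 1
p[-3/2,3,5] = (1 - 2) / (5 - (-3/2)) = -2/13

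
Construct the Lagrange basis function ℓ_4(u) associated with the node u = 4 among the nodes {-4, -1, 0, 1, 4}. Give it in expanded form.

ℓ_4(u) = (1/480)u^4 + (1/120)u^3 - (1/480)u^2 - (1/120)u

ℓ_4(u) = (u + 4)(u + 1)u(u - 1) / [(8)·(5)·(4)·(3)]
       = (u^4 + 4u^3 - u^2 - 4u) / (480)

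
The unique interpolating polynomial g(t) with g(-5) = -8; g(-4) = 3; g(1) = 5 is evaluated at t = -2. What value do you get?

Evaluate each Lagrange basis at t = -2:
L_0(-2) = (2)·(-3)/[(-1)·(-6)] = -1
L_1(-2) = (3)·(-3)/[(1)·(-5)] = 9/5
L_2(-2) = (3)·(2)/[(6)·(5)] = 1/5
Sum: (-8)·(-1) + 3·(9/5) + 5·(1/5) = 72/5

72/5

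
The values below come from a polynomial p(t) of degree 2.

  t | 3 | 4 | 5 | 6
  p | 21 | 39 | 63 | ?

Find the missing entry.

The 3 known values determine p uniquely (degree ≤ 2).
Evaluate each Lagrange basis at t = 6:
L_0(6) = (2)·(1)/[(-1)·(-2)] = 1
L_1(6) = (3)·(1)/[(1)·(-1)] = -3
L_2(6) = (3)·(2)/[(2)·(1)] = 3
Sum: 21·(1) + 39·(-3) + 63·(3) = 93

93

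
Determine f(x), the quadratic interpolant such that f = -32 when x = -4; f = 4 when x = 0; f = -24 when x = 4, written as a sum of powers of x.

Build the Lagrange basis polynomials:
L_0(x) = x(x - 4) / [32] = (1/32)x^2 - (1/8)x
L_1(x) = (x + 4)(x - 4) / [-16] = -(1/16)x^2 + 1
L_2(x) = (x + 4)x / [32] = (1/32)x^2 + (1/8)x
f(x) = (-32)·L_0 + 4·L_1 + (-24)·L_2
  (-32)·L_0(x) = -x^2 + 4x
  4·L_1(x) = -(1/4)x^2 + 4
  (-24)·L_2(x) = -(3/4)x^2 - 3x
Adding term by term: -2x^2 + x + 4

f(x) = -2x^2 + x + 4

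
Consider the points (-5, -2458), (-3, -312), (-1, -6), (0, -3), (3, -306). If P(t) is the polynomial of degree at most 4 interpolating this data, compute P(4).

-991

Evaluate each Lagrange basis at t = 4:
L_0(4) = (7)·(5)·(4)·(1)/[(-2)·(-4)·(-5)·(-8)] = 7/16
L_1(4) = (9)·(5)·(4)·(1)/[(2)·(-2)·(-3)·(-6)] = -5/2
L_2(4) = (9)·(7)·(4)·(1)/[(4)·(2)·(-1)·(-4)] = 63/8
L_3(4) = (9)·(7)·(5)·(1)/[(5)·(3)·(1)·(-3)] = -7
L_4(4) = (9)·(7)·(5)·(4)/[(8)·(6)·(4)·(3)] = 35/16
Sum: (-2458)·(7/16) + (-312)·(-5/2) + (-6)·(63/8) + (-3)·(-7) + (-306)·(35/16) = -991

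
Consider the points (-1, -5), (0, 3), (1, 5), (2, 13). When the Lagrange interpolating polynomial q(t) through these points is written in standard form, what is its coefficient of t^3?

L_0(t) = t(t - 1)(t - 2) / [-6] = -(1/6)t^3 + (1/2)t^2 - (1/3)t
L_1(t) = (t + 1)(t - 1)(t - 2) / [2] = (1/2)t^3 - t^2 - (1/2)t + 1
L_2(t) = (t + 1)t(t - 2) / [-2] = -(1/2)t^3 + (1/2)t^2 + t
L_3(t) = (t + 1)t(t - 1) / [6] = (1/6)t^3 - (1/6)t
q(t) = (-5)·L_0 + 3·L_1 + 5·L_2 + 13·L_3
Only the coefficient of t^3 is needed; take it from each L_i and combine:
(-5)·(-1/6) + 3·(1/2) + 5·(-1/2) + 13·(1/6) = 2

2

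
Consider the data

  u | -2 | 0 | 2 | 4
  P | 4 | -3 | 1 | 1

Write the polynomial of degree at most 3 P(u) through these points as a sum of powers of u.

Build the Lagrange basis polynomials:
L_0(u) = u(u - 2)(u - 4) / [-48] = -(1/48)u^3 + (1/8)u^2 - (1/6)u
L_1(u) = (u + 2)(u - 2)(u - 4) / [16] = (1/16)u^3 - (1/4)u^2 - (1/4)u + 1
L_2(u) = (u + 2)u(u - 4) / [-16] = -(1/16)u^3 + (1/8)u^2 + (1/2)u
L_3(u) = (u + 2)u(u - 2) / [48] = (1/48)u^3 - (1/12)u
P(u) = 4·L_0 + (-3)·L_1 + 1·L_2 + 1·L_3
  4·L_0(u) = -(1/12)u^3 + (1/2)u^2 - (2/3)u
  (-3)·L_1(u) = -(3/16)u^3 + (3/4)u^2 + (3/4)u - 3
  1·L_2(u) = -(1/16)u^3 + (1/8)u^2 + (1/2)u
  1·L_3(u) = (1/48)u^3 - (1/12)u
Adding term by term: -(5/16)u^3 + (11/8)u^2 + (1/2)u - 3

P(u) = -(5/16)u^3 + (11/8)u^2 + (1/2)u - 3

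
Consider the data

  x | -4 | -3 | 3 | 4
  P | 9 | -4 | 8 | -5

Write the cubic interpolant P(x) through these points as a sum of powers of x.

P(x) = -(15/28)x^3 + (191/28)x + 2

Build the Lagrange basis polynomials:
L_0(x) = (x + 3)(x - 3)(x - 4) / [-56] = -(1/56)x^3 + (1/14)x^2 + (9/56)x - 9/14
L_1(x) = (x + 4)(x - 3)(x - 4) / [42] = (1/42)x^3 - (1/14)x^2 - (8/21)x + 8/7
L_2(x) = (x + 4)(x + 3)(x - 4) / [-42] = -(1/42)x^3 - (1/14)x^2 + (8/21)x + 8/7
L_3(x) = (x + 4)(x + 3)(x - 3) / [56] = (1/56)x^3 + (1/14)x^2 - (9/56)x - 9/14
P(x) = 9·L_0 + (-4)·L_1 + 8·L_2 + (-5)·L_3
  9·L_0(x) = -(9/56)x^3 + (9/14)x^2 + (81/56)x - 81/14
  (-4)·L_1(x) = -(2/21)x^3 + (2/7)x^2 + (32/21)x - 32/7
  8·L_2(x) = -(4/21)x^3 - (4/7)x^2 + (64/21)x + 64/7
  (-5)·L_3(x) = -(5/56)x^3 - (5/14)x^2 + (45/56)x + 45/14
Adding term by term: -(15/28)x^3 + (191/28)x + 2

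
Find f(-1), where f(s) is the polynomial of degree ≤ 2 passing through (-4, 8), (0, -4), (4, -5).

Evaluate each Lagrange basis at s = -1:
L_0(-1) = (-1)·(-5)/[(-4)·(-8)] = 5/32
L_1(-1) = (3)·(-5)/[(4)·(-4)] = 15/16
L_2(-1) = (3)·(-1)/[(8)·(4)] = -3/32
Sum: 8·(5/32) + (-4)·(15/16) + (-5)·(-3/32) = -65/32

-65/32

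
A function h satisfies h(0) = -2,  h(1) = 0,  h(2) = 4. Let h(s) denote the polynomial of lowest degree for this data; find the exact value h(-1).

-2

Using Newton's divided-difference form:
h[0,1] = (0 - (-2)) / (1 - 0) = 2
h[1,2] = (4 - 0) / (2 - 1) = 4
h[0,1,2] = (4 - 2) / (2 - 0) = 1
h(-1) = -2 + 2·(-1) + 1·(-1)·(-2) = -2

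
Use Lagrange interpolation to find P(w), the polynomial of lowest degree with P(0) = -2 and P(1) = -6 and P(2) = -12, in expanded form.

P(w) = -w^2 - 3w - 2

L_0(w) = (w - 1)(w - 2) / [2] = (1/2)w^2 - (3/2)w + 1
L_1(w) = w(w - 2) / [-1] = -w^2 + 2w
L_2(w) = w(w - 1) / [2] = (1/2)w^2 - (1/2)w
P(w) = (-2)·L_0 + (-6)·L_1 + (-12)·L_2
  (-2)·L_0(w) = -w^2 + 3w - 2
  (-6)·L_1(w) = 6w^2 - 12w
  (-12)·L_2(w) = -6w^2 + 6w
Adding term by term: -w^2 - 3w - 2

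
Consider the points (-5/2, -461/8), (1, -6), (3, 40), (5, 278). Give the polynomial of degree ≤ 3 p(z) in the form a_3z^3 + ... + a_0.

Newton's divided differences:
p[-5/2,1] = (-6 - (-461/8)) / (1 - (-5/2)) = 59/4
p[1,3] = (40 - (-6)) / (3 - 1) = 23
p[3,5] = (278 - 40) / (5 - 3) = 119
p[-5/2,1,3] = (23 - 59/4) / (3 - (-5/2)) = 3/2
p[1,3,5] = (119 - 23) / (5 - 1) = 24
p[-5/2,1,3,5] = (24 - 3/2) / (5 - (-5/2)) = 3
p(z) = -461/8 + (59/4)·(z + 5/2) + (3/2)·(z + 5/2)(z - 1) + 3·(z + 5/2)(z - 1)(z - 3)
Expanding: p(z) = 3z^3 - 3z^2 - 4z - 2

p(z) = 3z^3 - 3z^2 - 4z - 2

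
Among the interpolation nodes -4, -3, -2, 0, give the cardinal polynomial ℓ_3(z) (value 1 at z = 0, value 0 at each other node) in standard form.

ℓ_3(z) = (1/24)z^3 + (3/8)z^2 + (13/12)z + 1

ℓ_3(z) = (z + 4)(z + 3)(z + 2) / [(4)·(3)·(2)]
       = (z^3 + 9z^2 + 26z + 24) / (24)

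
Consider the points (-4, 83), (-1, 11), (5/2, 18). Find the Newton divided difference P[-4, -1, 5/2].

4

P[-4,-1] = (11 - 83) / (-1 - (-4)) = -24
P[-1,5/2] = (18 - 11) / (5/2 - (-1)) = 2
P[-4,-1,5/2] = (2 - (-24)) / (5/2 - (-4)) = 4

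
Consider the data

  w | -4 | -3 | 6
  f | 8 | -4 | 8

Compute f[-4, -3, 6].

4/3

f[-4,-3] = (-4 - 8) / (-3 - (-4)) = -12
f[-3,6] = (8 - (-4)) / (6 - (-3)) = 4/3
f[-4,-3,6] = (4/3 - (-12)) / (6 - (-4)) = 4/3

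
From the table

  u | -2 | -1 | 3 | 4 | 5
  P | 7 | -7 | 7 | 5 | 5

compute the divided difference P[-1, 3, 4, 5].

7/20

P[-1,3] = (7 - (-7)) / (3 - (-1)) = 7/2
P[3,4] = (5 - 7) / (4 - 3) = -2
P[4,5] = (5 - 5) / (5 - 4) = 0
P[-1,3,4] = (-2 - 7/2) / (4 - (-1)) = -11/10
P[3,4,5] = (0 - (-2)) / (5 - 3) = 1
P[-1,3,4,5] = (1 - (-11/10)) / (5 - (-1)) = 7/20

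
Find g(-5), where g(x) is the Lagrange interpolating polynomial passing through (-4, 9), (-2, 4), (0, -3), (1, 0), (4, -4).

L_0(-5) = (-3)·(-5)·(-6)·(-9)/[(-2)·(-4)·(-5)·(-8)] = 81/32
L_1(-5) = (-1)·(-5)·(-6)·(-9)/[(2)·(-2)·(-3)·(-6)] = -15/4
L_2(-5) = (-1)·(-3)·(-6)·(-9)/[(4)·(2)·(-1)·(-4)] = 81/16
L_3(-5) = (-1)·(-3)·(-5)·(-9)/[(5)·(3)·(1)·(-3)] = -3
L_4(-5) = (-1)·(-3)·(-5)·(-6)/[(8)·(6)·(4)·(3)] = 5/32
Sum: 9·(81/32) + 4·(-15/4) + (-3)·(81/16) + 0 + (-4)·(5/32) = -257/32

-257/32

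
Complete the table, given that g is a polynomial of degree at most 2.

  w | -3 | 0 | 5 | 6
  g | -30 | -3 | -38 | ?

-57

The 3 known values determine g uniquely (degree ≤ 2).
L_0(6) = (6)·(1)/[(-3)·(-8)] = 1/4
L_1(6) = (9)·(1)/[(3)·(-5)] = -3/5
L_2(6) = (9)·(6)/[(8)·(5)] = 27/20
Sum: (-30)·(1/4) + (-3)·(-3/5) + (-38)·(27/20) = -57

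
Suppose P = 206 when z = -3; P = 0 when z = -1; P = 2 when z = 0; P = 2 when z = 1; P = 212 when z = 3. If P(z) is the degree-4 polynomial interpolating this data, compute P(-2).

32

Using Newton's divided-difference form:
P[-3,-1] = (0 - 206) / (-1 - (-3)) = -103
P[-1,0] = (2 - 0) / (0 - (-1)) = 2
P[0,1] = (2 - 2) / (1 - 0) = 0
P[1,3] = (212 - 2) / (3 - 1) = 105
P[-3,-1,0] = (2 - (-103)) / (0 - (-3)) = 35
P[-1,0,1] = (0 - 2) / (1 - (-1)) = -1
P[0,1,3] = (105 - 0) / (3 - 0) = 35
P[-3,-1,0,1] = (-1 - 35) / (1 - (-3)) = -9
P[-1,0,1,3] = (35 - (-1)) / (3 - (-1)) = 9
P[-3,-1,0,1,3] = (9 - (-9)) / (3 - (-3)) = 3
P(-2) = 206 + (-103)·(1) + 35·(1)·(-1) + (-9)·(1)·(-1)·(-2) + 3·(1)·(-1)·(-2)·(-3) = 32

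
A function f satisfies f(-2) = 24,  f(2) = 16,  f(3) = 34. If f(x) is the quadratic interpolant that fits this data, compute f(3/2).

Using Newton's divided-difference form:
f[-2,2] = (16 - 24) / (2 - (-2)) = -2
f[2,3] = (34 - 16) / (3 - 2) = 18
f[-2,2,3] = (18 - (-2)) / (3 - (-2)) = 4
f(3/2) = 24 + (-2)·(7/2) + 4·(7/2)·(-1/2) = 10

10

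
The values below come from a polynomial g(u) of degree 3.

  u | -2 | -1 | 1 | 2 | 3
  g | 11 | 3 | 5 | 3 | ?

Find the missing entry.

-9

The 4 known values determine g uniquely (degree ≤ 3).
L_0(3) = (4)·(2)·(1)/[(-1)·(-3)·(-4)] = -2/3
L_1(3) = (5)·(2)·(1)/[(1)·(-2)·(-3)] = 5/3
L_2(3) = (5)·(4)·(1)/[(3)·(2)·(-1)] = -10/3
L_3(3) = (5)·(4)·(2)/[(4)·(3)·(1)] = 10/3
Sum: 11·(-2/3) + 3·(5/3) + 5·(-10/3) + 3·(10/3) = -9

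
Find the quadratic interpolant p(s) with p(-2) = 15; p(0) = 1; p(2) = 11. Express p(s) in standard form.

L_0(s) = s(s - 2) / [8] = (1/8)s^2 - (1/4)s
L_1(s) = (s + 2)(s - 2) / [-4] = -(1/4)s^2 + 1
L_2(s) = (s + 2)s / [8] = (1/8)s^2 + (1/4)s
p(s) = 15·L_0 + 1·L_1 + 11·L_2
  15·L_0(s) = (15/8)s^2 - (15/4)s
  1·L_1(s) = -(1/4)s^2 + 1
  11·L_2(s) = (11/8)s^2 + (11/4)s
Adding term by term: 3s^2 - s + 1

p(s) = 3s^2 - s + 1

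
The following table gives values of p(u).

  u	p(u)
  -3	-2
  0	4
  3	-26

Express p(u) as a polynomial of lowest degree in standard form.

Build the Lagrange basis polynomials:
L_0(u) = u(u - 3) / [18] = (1/18)u^2 - (1/6)u
L_1(u) = (u + 3)(u - 3) / [-9] = -(1/9)u^2 + 1
L_2(u) = (u + 3)u / [18] = (1/18)u^2 + (1/6)u
p(u) = (-2)·L_0 + 4·L_1 + (-26)·L_2
  (-2)·L_0(u) = -(1/9)u^2 + (1/3)u
  4·L_1(u) = -(4/9)u^2 + 4
  (-26)·L_2(u) = -(13/9)u^2 - (13/3)u
Adding term by term: -2u^2 - 4u + 4

p(u) = -2u^2 - 4u + 4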